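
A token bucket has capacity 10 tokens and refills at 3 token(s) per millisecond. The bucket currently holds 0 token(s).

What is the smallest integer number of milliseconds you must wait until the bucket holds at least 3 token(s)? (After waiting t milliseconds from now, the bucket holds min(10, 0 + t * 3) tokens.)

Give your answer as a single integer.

Need 0 + t * 3 >= 3, so t >= 3/3.
Smallest integer t = ceil(3/3) = 1.

Answer: 1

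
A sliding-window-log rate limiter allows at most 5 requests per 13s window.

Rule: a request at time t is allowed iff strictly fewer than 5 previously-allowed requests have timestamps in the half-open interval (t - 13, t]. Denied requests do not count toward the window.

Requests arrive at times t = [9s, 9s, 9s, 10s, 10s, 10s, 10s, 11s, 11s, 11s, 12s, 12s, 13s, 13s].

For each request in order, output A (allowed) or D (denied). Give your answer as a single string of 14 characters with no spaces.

Tracking allowed requests in the window:
  req#1 t=9s: ALLOW
  req#2 t=9s: ALLOW
  req#3 t=9s: ALLOW
  req#4 t=10s: ALLOW
  req#5 t=10s: ALLOW
  req#6 t=10s: DENY
  req#7 t=10s: DENY
  req#8 t=11s: DENY
  req#9 t=11s: DENY
  req#10 t=11s: DENY
  req#11 t=12s: DENY
  req#12 t=12s: DENY
  req#13 t=13s: DENY
  req#14 t=13s: DENY

Answer: AAAAADDDDDDDDD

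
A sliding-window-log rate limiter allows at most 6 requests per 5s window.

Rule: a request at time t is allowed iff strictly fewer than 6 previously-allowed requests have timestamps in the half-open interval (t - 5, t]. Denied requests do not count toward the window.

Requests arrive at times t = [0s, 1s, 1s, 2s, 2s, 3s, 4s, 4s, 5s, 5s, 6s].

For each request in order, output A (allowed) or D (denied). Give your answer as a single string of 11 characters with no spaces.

Tracking allowed requests in the window:
  req#1 t=0s: ALLOW
  req#2 t=1s: ALLOW
  req#3 t=1s: ALLOW
  req#4 t=2s: ALLOW
  req#5 t=2s: ALLOW
  req#6 t=3s: ALLOW
  req#7 t=4s: DENY
  req#8 t=4s: DENY
  req#9 t=5s: ALLOW
  req#10 t=5s: DENY
  req#11 t=6s: ALLOW

Answer: AAAAAADDADA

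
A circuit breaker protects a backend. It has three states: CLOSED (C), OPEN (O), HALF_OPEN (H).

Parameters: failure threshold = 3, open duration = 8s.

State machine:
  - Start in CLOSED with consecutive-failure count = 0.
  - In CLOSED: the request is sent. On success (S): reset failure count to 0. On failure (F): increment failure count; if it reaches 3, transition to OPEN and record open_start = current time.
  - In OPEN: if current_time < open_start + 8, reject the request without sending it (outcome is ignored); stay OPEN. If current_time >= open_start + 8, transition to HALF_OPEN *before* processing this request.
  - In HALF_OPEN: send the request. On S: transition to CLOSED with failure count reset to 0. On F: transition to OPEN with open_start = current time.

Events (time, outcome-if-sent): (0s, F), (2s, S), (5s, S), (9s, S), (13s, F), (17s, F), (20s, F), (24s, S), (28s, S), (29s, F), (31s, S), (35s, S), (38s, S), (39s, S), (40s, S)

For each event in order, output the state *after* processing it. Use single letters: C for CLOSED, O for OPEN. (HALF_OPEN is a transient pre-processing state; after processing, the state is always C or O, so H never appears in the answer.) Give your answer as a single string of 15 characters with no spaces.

State after each event:
  event#1 t=0s outcome=F: state=CLOSED
  event#2 t=2s outcome=S: state=CLOSED
  event#3 t=5s outcome=S: state=CLOSED
  event#4 t=9s outcome=S: state=CLOSED
  event#5 t=13s outcome=F: state=CLOSED
  event#6 t=17s outcome=F: state=CLOSED
  event#7 t=20s outcome=F: state=OPEN
  event#8 t=24s outcome=S: state=OPEN
  event#9 t=28s outcome=S: state=CLOSED
  event#10 t=29s outcome=F: state=CLOSED
  event#11 t=31s outcome=S: state=CLOSED
  event#12 t=35s outcome=S: state=CLOSED
  event#13 t=38s outcome=S: state=CLOSED
  event#14 t=39s outcome=S: state=CLOSED
  event#15 t=40s outcome=S: state=CLOSED

Answer: CCCCCCOOCCCCCCC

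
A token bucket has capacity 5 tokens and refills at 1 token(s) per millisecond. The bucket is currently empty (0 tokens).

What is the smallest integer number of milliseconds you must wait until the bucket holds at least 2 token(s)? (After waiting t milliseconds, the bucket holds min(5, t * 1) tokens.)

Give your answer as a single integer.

Answer: 2

Derivation:
Need t * 1 >= 2, so t >= 2/1.
Smallest integer t = ceil(2/1) = 2.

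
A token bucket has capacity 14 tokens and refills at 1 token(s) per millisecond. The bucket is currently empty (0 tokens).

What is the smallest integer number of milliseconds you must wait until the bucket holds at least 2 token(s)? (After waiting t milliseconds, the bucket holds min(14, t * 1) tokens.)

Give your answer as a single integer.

Need t * 1 >= 2, so t >= 2/1.
Smallest integer t = ceil(2/1) = 2.

Answer: 2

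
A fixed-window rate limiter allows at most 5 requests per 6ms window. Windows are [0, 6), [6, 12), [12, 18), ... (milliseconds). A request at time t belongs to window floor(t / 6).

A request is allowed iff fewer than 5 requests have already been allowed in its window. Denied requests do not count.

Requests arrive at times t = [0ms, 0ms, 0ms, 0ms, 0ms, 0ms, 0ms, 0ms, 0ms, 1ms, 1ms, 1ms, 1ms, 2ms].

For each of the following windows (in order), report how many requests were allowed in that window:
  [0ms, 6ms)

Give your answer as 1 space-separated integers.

Processing requests:
  req#1 t=0ms (window 0): ALLOW
  req#2 t=0ms (window 0): ALLOW
  req#3 t=0ms (window 0): ALLOW
  req#4 t=0ms (window 0): ALLOW
  req#5 t=0ms (window 0): ALLOW
  req#6 t=0ms (window 0): DENY
  req#7 t=0ms (window 0): DENY
  req#8 t=0ms (window 0): DENY
  req#9 t=0ms (window 0): DENY
  req#10 t=1ms (window 0): DENY
  req#11 t=1ms (window 0): DENY
  req#12 t=1ms (window 0): DENY
  req#13 t=1ms (window 0): DENY
  req#14 t=2ms (window 0): DENY

Allowed counts by window: 5

Answer: 5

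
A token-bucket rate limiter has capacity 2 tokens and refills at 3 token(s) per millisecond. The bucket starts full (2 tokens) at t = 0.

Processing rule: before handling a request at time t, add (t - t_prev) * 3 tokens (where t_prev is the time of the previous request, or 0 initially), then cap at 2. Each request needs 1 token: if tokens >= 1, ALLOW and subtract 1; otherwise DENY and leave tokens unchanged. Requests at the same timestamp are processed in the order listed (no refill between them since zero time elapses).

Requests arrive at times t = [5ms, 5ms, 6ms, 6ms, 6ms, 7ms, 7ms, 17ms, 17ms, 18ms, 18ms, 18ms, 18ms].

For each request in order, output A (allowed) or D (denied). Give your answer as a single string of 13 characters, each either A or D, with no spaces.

Answer: AAAADAAAAAADD

Derivation:
Simulating step by step:
  req#1 t=5ms: ALLOW
  req#2 t=5ms: ALLOW
  req#3 t=6ms: ALLOW
  req#4 t=6ms: ALLOW
  req#5 t=6ms: DENY
  req#6 t=7ms: ALLOW
  req#7 t=7ms: ALLOW
  req#8 t=17ms: ALLOW
  req#9 t=17ms: ALLOW
  req#10 t=18ms: ALLOW
  req#11 t=18ms: ALLOW
  req#12 t=18ms: DENY
  req#13 t=18ms: DENY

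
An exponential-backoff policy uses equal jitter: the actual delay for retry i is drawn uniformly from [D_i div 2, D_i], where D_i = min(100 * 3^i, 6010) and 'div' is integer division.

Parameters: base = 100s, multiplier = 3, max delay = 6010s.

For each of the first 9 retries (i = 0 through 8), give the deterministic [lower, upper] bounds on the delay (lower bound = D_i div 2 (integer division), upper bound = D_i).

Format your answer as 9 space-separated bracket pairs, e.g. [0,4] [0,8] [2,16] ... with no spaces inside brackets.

Computing bounds per retry:
  i=0: D_i=min(100*3^0,6010)=100, bounds=[50,100]
  i=1: D_i=min(100*3^1,6010)=300, bounds=[150,300]
  i=2: D_i=min(100*3^2,6010)=900, bounds=[450,900]
  i=3: D_i=min(100*3^3,6010)=2700, bounds=[1350,2700]
  i=4: D_i=min(100*3^4,6010)=6010, bounds=[3005,6010]
  i=5: D_i=min(100*3^5,6010)=6010, bounds=[3005,6010]
  i=6: D_i=min(100*3^6,6010)=6010, bounds=[3005,6010]
  i=7: D_i=min(100*3^7,6010)=6010, bounds=[3005,6010]
  i=8: D_i=min(100*3^8,6010)=6010, bounds=[3005,6010]

Answer: [50,100] [150,300] [450,900] [1350,2700] [3005,6010] [3005,6010] [3005,6010] [3005,6010] [3005,6010]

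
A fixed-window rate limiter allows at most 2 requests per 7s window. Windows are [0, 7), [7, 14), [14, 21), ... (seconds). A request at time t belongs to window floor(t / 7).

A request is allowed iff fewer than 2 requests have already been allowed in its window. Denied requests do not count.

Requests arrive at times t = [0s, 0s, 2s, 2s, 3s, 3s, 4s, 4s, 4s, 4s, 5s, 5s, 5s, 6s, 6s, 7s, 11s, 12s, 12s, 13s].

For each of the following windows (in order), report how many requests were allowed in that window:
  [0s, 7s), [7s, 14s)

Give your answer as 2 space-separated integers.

Processing requests:
  req#1 t=0s (window 0): ALLOW
  req#2 t=0s (window 0): ALLOW
  req#3 t=2s (window 0): DENY
  req#4 t=2s (window 0): DENY
  req#5 t=3s (window 0): DENY
  req#6 t=3s (window 0): DENY
  req#7 t=4s (window 0): DENY
  req#8 t=4s (window 0): DENY
  req#9 t=4s (window 0): DENY
  req#10 t=4s (window 0): DENY
  req#11 t=5s (window 0): DENY
  req#12 t=5s (window 0): DENY
  req#13 t=5s (window 0): DENY
  req#14 t=6s (window 0): DENY
  req#15 t=6s (window 0): DENY
  req#16 t=7s (window 1): ALLOW
  req#17 t=11s (window 1): ALLOW
  req#18 t=12s (window 1): DENY
  req#19 t=12s (window 1): DENY
  req#20 t=13s (window 1): DENY

Allowed counts by window: 2 2

Answer: 2 2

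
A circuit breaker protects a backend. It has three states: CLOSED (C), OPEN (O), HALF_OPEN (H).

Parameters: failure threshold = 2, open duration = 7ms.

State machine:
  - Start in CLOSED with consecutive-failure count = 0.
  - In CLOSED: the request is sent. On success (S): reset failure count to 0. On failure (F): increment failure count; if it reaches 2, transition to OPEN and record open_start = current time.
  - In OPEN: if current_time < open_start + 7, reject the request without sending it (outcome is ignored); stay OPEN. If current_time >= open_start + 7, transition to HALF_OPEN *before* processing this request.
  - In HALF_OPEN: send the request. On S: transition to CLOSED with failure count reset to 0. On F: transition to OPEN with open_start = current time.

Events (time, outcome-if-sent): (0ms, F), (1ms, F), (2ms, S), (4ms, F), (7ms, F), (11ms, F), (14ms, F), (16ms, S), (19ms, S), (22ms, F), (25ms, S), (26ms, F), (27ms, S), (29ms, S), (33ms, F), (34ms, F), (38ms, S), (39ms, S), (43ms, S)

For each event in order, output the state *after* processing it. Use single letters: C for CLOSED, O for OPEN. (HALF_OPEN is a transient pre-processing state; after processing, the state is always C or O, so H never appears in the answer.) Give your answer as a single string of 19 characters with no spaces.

Answer: COOOOOOOCCCCCCCOOOC

Derivation:
State after each event:
  event#1 t=0ms outcome=F: state=CLOSED
  event#2 t=1ms outcome=F: state=OPEN
  event#3 t=2ms outcome=S: state=OPEN
  event#4 t=4ms outcome=F: state=OPEN
  event#5 t=7ms outcome=F: state=OPEN
  event#6 t=11ms outcome=F: state=OPEN
  event#7 t=14ms outcome=F: state=OPEN
  event#8 t=16ms outcome=S: state=OPEN
  event#9 t=19ms outcome=S: state=CLOSED
  event#10 t=22ms outcome=F: state=CLOSED
  event#11 t=25ms outcome=S: state=CLOSED
  event#12 t=26ms outcome=F: state=CLOSED
  event#13 t=27ms outcome=S: state=CLOSED
  event#14 t=29ms outcome=S: state=CLOSED
  event#15 t=33ms outcome=F: state=CLOSED
  event#16 t=34ms outcome=F: state=OPEN
  event#17 t=38ms outcome=S: state=OPEN
  event#18 t=39ms outcome=S: state=OPEN
  event#19 t=43ms outcome=S: state=CLOSED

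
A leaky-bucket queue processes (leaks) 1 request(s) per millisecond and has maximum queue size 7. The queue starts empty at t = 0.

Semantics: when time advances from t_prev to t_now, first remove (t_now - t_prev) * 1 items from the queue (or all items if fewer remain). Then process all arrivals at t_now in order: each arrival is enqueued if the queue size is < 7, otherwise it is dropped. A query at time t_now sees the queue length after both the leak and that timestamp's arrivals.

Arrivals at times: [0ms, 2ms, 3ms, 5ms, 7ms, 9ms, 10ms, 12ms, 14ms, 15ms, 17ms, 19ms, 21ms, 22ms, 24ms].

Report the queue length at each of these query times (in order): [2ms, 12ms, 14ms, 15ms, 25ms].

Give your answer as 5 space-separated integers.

Queue lengths at query times:
  query t=2ms: backlog = 1
  query t=12ms: backlog = 1
  query t=14ms: backlog = 1
  query t=15ms: backlog = 1
  query t=25ms: backlog = 0

Answer: 1 1 1 1 0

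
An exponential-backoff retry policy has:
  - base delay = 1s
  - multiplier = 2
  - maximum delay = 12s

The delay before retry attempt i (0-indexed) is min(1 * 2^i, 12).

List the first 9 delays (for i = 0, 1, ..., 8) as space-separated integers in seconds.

Computing each delay:
  i=0: min(1*2^0, 12) = 1
  i=1: min(1*2^1, 12) = 2
  i=2: min(1*2^2, 12) = 4
  i=3: min(1*2^3, 12) = 8
  i=4: min(1*2^4, 12) = 12
  i=5: min(1*2^5, 12) = 12
  i=6: min(1*2^6, 12) = 12
  i=7: min(1*2^7, 12) = 12
  i=8: min(1*2^8, 12) = 12

Answer: 1 2 4 8 12 12 12 12 12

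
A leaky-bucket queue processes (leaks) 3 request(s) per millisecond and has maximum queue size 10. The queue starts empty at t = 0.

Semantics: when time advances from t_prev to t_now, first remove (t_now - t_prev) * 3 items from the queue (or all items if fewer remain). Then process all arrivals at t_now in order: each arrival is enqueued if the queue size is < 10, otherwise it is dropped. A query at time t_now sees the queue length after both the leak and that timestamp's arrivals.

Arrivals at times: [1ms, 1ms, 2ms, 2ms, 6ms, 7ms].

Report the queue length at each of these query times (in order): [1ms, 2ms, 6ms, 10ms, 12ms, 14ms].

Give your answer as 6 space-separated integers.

Answer: 2 2 1 0 0 0

Derivation:
Queue lengths at query times:
  query t=1ms: backlog = 2
  query t=2ms: backlog = 2
  query t=6ms: backlog = 1
  query t=10ms: backlog = 0
  query t=12ms: backlog = 0
  query t=14ms: backlog = 0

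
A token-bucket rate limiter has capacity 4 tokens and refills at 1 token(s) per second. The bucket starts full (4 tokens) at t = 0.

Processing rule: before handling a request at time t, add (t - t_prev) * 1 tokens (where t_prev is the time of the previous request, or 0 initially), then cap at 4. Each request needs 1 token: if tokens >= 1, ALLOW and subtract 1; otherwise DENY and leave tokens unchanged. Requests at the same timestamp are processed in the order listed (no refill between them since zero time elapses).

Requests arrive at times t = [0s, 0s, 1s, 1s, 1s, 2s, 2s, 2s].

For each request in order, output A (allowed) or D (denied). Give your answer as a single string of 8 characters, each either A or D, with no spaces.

Simulating step by step:
  req#1 t=0s: ALLOW
  req#2 t=0s: ALLOW
  req#3 t=1s: ALLOW
  req#4 t=1s: ALLOW
  req#5 t=1s: ALLOW
  req#6 t=2s: ALLOW
  req#7 t=2s: DENY
  req#8 t=2s: DENY

Answer: AAAAAADD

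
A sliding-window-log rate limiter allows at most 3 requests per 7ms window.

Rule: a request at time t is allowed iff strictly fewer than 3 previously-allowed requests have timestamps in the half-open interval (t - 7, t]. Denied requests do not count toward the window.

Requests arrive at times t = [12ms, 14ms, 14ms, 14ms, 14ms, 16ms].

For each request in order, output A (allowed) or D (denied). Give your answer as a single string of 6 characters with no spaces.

Tracking allowed requests in the window:
  req#1 t=12ms: ALLOW
  req#2 t=14ms: ALLOW
  req#3 t=14ms: ALLOW
  req#4 t=14ms: DENY
  req#5 t=14ms: DENY
  req#6 t=16ms: DENY

Answer: AAADDD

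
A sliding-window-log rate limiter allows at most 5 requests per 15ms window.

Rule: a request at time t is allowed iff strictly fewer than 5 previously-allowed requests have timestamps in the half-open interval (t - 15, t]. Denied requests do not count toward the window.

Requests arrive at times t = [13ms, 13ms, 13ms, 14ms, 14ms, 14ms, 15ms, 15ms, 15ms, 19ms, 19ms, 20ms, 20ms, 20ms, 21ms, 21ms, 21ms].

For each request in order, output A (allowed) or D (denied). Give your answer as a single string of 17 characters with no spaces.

Tracking allowed requests in the window:
  req#1 t=13ms: ALLOW
  req#2 t=13ms: ALLOW
  req#3 t=13ms: ALLOW
  req#4 t=14ms: ALLOW
  req#5 t=14ms: ALLOW
  req#6 t=14ms: DENY
  req#7 t=15ms: DENY
  req#8 t=15ms: DENY
  req#9 t=15ms: DENY
  req#10 t=19ms: DENY
  req#11 t=19ms: DENY
  req#12 t=20ms: DENY
  req#13 t=20ms: DENY
  req#14 t=20ms: DENY
  req#15 t=21ms: DENY
  req#16 t=21ms: DENY
  req#17 t=21ms: DENY

Answer: AAAAADDDDDDDDDDDD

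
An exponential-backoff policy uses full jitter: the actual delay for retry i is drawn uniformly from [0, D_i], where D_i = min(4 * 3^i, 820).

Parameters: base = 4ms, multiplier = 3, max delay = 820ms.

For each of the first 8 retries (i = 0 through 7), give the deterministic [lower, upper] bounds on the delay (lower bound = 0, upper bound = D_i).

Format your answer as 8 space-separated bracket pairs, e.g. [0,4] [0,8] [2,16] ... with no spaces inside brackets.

Computing bounds per retry:
  i=0: D_i=min(4*3^0,820)=4, bounds=[0,4]
  i=1: D_i=min(4*3^1,820)=12, bounds=[0,12]
  i=2: D_i=min(4*3^2,820)=36, bounds=[0,36]
  i=3: D_i=min(4*3^3,820)=108, bounds=[0,108]
  i=4: D_i=min(4*3^4,820)=324, bounds=[0,324]
  i=5: D_i=min(4*3^5,820)=820, bounds=[0,820]
  i=6: D_i=min(4*3^6,820)=820, bounds=[0,820]
  i=7: D_i=min(4*3^7,820)=820, bounds=[0,820]

Answer: [0,4] [0,12] [0,36] [0,108] [0,324] [0,820] [0,820] [0,820]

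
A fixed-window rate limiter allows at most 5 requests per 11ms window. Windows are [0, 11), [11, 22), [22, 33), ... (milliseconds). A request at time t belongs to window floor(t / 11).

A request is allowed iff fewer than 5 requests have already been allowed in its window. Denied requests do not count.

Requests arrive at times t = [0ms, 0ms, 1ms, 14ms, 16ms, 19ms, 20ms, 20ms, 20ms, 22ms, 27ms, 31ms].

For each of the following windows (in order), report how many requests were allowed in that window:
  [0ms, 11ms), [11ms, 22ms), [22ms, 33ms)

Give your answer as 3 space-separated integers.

Processing requests:
  req#1 t=0ms (window 0): ALLOW
  req#2 t=0ms (window 0): ALLOW
  req#3 t=1ms (window 0): ALLOW
  req#4 t=14ms (window 1): ALLOW
  req#5 t=16ms (window 1): ALLOW
  req#6 t=19ms (window 1): ALLOW
  req#7 t=20ms (window 1): ALLOW
  req#8 t=20ms (window 1): ALLOW
  req#9 t=20ms (window 1): DENY
  req#10 t=22ms (window 2): ALLOW
  req#11 t=27ms (window 2): ALLOW
  req#12 t=31ms (window 2): ALLOW

Allowed counts by window: 3 5 3

Answer: 3 5 3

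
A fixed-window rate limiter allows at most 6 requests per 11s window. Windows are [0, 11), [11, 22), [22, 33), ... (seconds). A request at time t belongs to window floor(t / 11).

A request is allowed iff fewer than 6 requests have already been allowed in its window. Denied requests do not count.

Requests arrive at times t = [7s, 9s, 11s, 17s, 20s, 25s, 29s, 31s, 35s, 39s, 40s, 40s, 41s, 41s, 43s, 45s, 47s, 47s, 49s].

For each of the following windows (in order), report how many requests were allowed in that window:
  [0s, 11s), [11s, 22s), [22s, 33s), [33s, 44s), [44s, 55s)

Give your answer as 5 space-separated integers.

Processing requests:
  req#1 t=7s (window 0): ALLOW
  req#2 t=9s (window 0): ALLOW
  req#3 t=11s (window 1): ALLOW
  req#4 t=17s (window 1): ALLOW
  req#5 t=20s (window 1): ALLOW
  req#6 t=25s (window 2): ALLOW
  req#7 t=29s (window 2): ALLOW
  req#8 t=31s (window 2): ALLOW
  req#9 t=35s (window 3): ALLOW
  req#10 t=39s (window 3): ALLOW
  req#11 t=40s (window 3): ALLOW
  req#12 t=40s (window 3): ALLOW
  req#13 t=41s (window 3): ALLOW
  req#14 t=41s (window 3): ALLOW
  req#15 t=43s (window 3): DENY
  req#16 t=45s (window 4): ALLOW
  req#17 t=47s (window 4): ALLOW
  req#18 t=47s (window 4): ALLOW
  req#19 t=49s (window 4): ALLOW

Allowed counts by window: 2 3 3 6 4

Answer: 2 3 3 6 4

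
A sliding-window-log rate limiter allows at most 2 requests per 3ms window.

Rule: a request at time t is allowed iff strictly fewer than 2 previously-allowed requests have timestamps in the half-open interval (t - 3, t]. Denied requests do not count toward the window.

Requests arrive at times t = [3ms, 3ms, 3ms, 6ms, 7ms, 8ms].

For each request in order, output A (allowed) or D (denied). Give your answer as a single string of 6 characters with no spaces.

Tracking allowed requests in the window:
  req#1 t=3ms: ALLOW
  req#2 t=3ms: ALLOW
  req#3 t=3ms: DENY
  req#4 t=6ms: ALLOW
  req#5 t=7ms: ALLOW
  req#6 t=8ms: DENY

Answer: AADAAD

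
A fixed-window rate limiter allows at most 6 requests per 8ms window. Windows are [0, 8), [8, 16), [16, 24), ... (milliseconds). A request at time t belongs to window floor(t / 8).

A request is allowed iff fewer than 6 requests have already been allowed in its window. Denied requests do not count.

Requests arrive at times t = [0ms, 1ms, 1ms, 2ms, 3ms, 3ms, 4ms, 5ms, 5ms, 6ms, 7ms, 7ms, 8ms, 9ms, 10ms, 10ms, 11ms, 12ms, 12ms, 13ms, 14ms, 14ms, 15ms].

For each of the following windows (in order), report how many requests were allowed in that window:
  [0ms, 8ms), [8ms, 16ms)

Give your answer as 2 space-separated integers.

Answer: 6 6

Derivation:
Processing requests:
  req#1 t=0ms (window 0): ALLOW
  req#2 t=1ms (window 0): ALLOW
  req#3 t=1ms (window 0): ALLOW
  req#4 t=2ms (window 0): ALLOW
  req#5 t=3ms (window 0): ALLOW
  req#6 t=3ms (window 0): ALLOW
  req#7 t=4ms (window 0): DENY
  req#8 t=5ms (window 0): DENY
  req#9 t=5ms (window 0): DENY
  req#10 t=6ms (window 0): DENY
  req#11 t=7ms (window 0): DENY
  req#12 t=7ms (window 0): DENY
  req#13 t=8ms (window 1): ALLOW
  req#14 t=9ms (window 1): ALLOW
  req#15 t=10ms (window 1): ALLOW
  req#16 t=10ms (window 1): ALLOW
  req#17 t=11ms (window 1): ALLOW
  req#18 t=12ms (window 1): ALLOW
  req#19 t=12ms (window 1): DENY
  req#20 t=13ms (window 1): DENY
  req#21 t=14ms (window 1): DENY
  req#22 t=14ms (window 1): DENY
  req#23 t=15ms (window 1): DENY

Allowed counts by window: 6 6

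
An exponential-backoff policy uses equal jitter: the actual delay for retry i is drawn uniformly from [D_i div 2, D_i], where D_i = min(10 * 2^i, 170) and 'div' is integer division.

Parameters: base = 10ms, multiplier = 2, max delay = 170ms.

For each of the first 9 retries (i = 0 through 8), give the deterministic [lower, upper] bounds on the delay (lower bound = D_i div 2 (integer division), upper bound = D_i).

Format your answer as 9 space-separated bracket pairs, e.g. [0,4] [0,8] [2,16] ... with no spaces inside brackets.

Answer: [5,10] [10,20] [20,40] [40,80] [80,160] [85,170] [85,170] [85,170] [85,170]

Derivation:
Computing bounds per retry:
  i=0: D_i=min(10*2^0,170)=10, bounds=[5,10]
  i=1: D_i=min(10*2^1,170)=20, bounds=[10,20]
  i=2: D_i=min(10*2^2,170)=40, bounds=[20,40]
  i=3: D_i=min(10*2^3,170)=80, bounds=[40,80]
  i=4: D_i=min(10*2^4,170)=160, bounds=[80,160]
  i=5: D_i=min(10*2^5,170)=170, bounds=[85,170]
  i=6: D_i=min(10*2^6,170)=170, bounds=[85,170]
  i=7: D_i=min(10*2^7,170)=170, bounds=[85,170]
  i=8: D_i=min(10*2^8,170)=170, bounds=[85,170]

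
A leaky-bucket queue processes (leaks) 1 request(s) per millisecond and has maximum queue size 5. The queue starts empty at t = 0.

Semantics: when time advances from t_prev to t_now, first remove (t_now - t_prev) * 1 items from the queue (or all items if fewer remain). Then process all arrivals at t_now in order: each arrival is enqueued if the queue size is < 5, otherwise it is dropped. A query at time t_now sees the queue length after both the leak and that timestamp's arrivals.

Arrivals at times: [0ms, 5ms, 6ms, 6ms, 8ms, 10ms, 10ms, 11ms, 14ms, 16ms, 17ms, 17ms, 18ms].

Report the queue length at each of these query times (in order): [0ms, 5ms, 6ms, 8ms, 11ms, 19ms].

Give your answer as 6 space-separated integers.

Answer: 1 1 2 1 2 1

Derivation:
Queue lengths at query times:
  query t=0ms: backlog = 1
  query t=5ms: backlog = 1
  query t=6ms: backlog = 2
  query t=8ms: backlog = 1
  query t=11ms: backlog = 2
  query t=19ms: backlog = 1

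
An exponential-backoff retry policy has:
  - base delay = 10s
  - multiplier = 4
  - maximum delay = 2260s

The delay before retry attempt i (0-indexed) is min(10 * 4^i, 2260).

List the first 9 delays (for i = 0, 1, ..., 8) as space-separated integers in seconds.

Answer: 10 40 160 640 2260 2260 2260 2260 2260

Derivation:
Computing each delay:
  i=0: min(10*4^0, 2260) = 10
  i=1: min(10*4^1, 2260) = 40
  i=2: min(10*4^2, 2260) = 160
  i=3: min(10*4^3, 2260) = 640
  i=4: min(10*4^4, 2260) = 2260
  i=5: min(10*4^5, 2260) = 2260
  i=6: min(10*4^6, 2260) = 2260
  i=7: min(10*4^7, 2260) = 2260
  i=8: min(10*4^8, 2260) = 2260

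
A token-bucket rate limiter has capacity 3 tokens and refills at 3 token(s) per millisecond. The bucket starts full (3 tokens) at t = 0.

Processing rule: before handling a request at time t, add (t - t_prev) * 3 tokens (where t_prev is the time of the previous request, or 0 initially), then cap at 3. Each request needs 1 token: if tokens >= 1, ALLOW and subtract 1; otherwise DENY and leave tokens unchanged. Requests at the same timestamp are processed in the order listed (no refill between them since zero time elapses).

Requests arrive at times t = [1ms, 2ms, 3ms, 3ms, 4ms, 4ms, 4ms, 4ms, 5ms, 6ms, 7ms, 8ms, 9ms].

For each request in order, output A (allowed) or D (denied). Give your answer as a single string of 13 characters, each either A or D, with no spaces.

Answer: AAAAAAADAAAAA

Derivation:
Simulating step by step:
  req#1 t=1ms: ALLOW
  req#2 t=2ms: ALLOW
  req#3 t=3ms: ALLOW
  req#4 t=3ms: ALLOW
  req#5 t=4ms: ALLOW
  req#6 t=4ms: ALLOW
  req#7 t=4ms: ALLOW
  req#8 t=4ms: DENY
  req#9 t=5ms: ALLOW
  req#10 t=6ms: ALLOW
  req#11 t=7ms: ALLOW
  req#12 t=8ms: ALLOW
  req#13 t=9ms: ALLOW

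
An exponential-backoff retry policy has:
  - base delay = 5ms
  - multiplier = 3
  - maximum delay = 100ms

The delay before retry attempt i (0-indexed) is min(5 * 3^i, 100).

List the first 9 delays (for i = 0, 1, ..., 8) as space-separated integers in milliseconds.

Computing each delay:
  i=0: min(5*3^0, 100) = 5
  i=1: min(5*3^1, 100) = 15
  i=2: min(5*3^2, 100) = 45
  i=3: min(5*3^3, 100) = 100
  i=4: min(5*3^4, 100) = 100
  i=5: min(5*3^5, 100) = 100
  i=6: min(5*3^6, 100) = 100
  i=7: min(5*3^7, 100) = 100
  i=8: min(5*3^8, 100) = 100

Answer: 5 15 45 100 100 100 100 100 100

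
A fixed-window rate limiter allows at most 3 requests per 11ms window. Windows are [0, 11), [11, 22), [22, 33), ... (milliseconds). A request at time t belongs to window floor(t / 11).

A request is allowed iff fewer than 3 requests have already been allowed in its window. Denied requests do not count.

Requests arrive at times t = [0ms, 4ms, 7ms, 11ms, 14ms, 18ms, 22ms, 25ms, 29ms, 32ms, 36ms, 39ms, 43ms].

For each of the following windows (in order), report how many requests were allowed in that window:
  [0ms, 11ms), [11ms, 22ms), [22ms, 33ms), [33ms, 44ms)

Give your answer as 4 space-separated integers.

Processing requests:
  req#1 t=0ms (window 0): ALLOW
  req#2 t=4ms (window 0): ALLOW
  req#3 t=7ms (window 0): ALLOW
  req#4 t=11ms (window 1): ALLOW
  req#5 t=14ms (window 1): ALLOW
  req#6 t=18ms (window 1): ALLOW
  req#7 t=22ms (window 2): ALLOW
  req#8 t=25ms (window 2): ALLOW
  req#9 t=29ms (window 2): ALLOW
  req#10 t=32ms (window 2): DENY
  req#11 t=36ms (window 3): ALLOW
  req#12 t=39ms (window 3): ALLOW
  req#13 t=43ms (window 3): ALLOW

Allowed counts by window: 3 3 3 3

Answer: 3 3 3 3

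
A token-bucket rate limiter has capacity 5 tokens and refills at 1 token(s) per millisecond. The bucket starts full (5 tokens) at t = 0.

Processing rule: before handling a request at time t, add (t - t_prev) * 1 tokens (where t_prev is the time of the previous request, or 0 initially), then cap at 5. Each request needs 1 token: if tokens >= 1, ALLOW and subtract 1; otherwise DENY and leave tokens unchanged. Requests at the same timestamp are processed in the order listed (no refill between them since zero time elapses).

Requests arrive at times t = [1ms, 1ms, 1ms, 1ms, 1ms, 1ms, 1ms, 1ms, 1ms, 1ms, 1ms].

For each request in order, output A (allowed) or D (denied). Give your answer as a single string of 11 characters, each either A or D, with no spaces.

Answer: AAAAADDDDDD

Derivation:
Simulating step by step:
  req#1 t=1ms: ALLOW
  req#2 t=1ms: ALLOW
  req#3 t=1ms: ALLOW
  req#4 t=1ms: ALLOW
  req#5 t=1ms: ALLOW
  req#6 t=1ms: DENY
  req#7 t=1ms: DENY
  req#8 t=1ms: DENY
  req#9 t=1ms: DENY
  req#10 t=1ms: DENY
  req#11 t=1ms: DENY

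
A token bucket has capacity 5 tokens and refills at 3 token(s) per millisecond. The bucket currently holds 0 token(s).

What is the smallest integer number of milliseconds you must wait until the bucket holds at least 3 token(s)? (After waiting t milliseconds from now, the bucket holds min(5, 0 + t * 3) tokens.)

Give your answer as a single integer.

Need 0 + t * 3 >= 3, so t >= 3/3.
Smallest integer t = ceil(3/3) = 1.

Answer: 1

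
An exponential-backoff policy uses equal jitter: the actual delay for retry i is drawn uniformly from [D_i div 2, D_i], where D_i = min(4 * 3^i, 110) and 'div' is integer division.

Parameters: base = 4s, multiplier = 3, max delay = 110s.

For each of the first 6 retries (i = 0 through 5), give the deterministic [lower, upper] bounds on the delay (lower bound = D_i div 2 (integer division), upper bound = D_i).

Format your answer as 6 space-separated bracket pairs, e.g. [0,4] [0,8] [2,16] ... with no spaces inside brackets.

Answer: [2,4] [6,12] [18,36] [54,108] [55,110] [55,110]

Derivation:
Computing bounds per retry:
  i=0: D_i=min(4*3^0,110)=4, bounds=[2,4]
  i=1: D_i=min(4*3^1,110)=12, bounds=[6,12]
  i=2: D_i=min(4*3^2,110)=36, bounds=[18,36]
  i=3: D_i=min(4*3^3,110)=108, bounds=[54,108]
  i=4: D_i=min(4*3^4,110)=110, bounds=[55,110]
  i=5: D_i=min(4*3^5,110)=110, bounds=[55,110]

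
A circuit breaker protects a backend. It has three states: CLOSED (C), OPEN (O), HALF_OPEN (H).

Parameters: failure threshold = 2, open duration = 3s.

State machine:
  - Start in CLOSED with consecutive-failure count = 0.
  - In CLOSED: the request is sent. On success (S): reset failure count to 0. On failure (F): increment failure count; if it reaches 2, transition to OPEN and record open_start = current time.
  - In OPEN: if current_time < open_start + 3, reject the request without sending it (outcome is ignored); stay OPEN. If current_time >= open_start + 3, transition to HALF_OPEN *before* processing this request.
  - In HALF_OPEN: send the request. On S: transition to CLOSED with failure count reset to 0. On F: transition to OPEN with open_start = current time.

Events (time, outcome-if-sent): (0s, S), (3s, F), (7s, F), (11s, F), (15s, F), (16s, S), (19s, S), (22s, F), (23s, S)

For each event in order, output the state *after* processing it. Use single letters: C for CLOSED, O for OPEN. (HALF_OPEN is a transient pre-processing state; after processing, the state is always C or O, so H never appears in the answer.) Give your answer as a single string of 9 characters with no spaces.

Answer: CCOOOOCCC

Derivation:
State after each event:
  event#1 t=0s outcome=S: state=CLOSED
  event#2 t=3s outcome=F: state=CLOSED
  event#3 t=7s outcome=F: state=OPEN
  event#4 t=11s outcome=F: state=OPEN
  event#5 t=15s outcome=F: state=OPEN
  event#6 t=16s outcome=S: state=OPEN
  event#7 t=19s outcome=S: state=CLOSED
  event#8 t=22s outcome=F: state=CLOSED
  event#9 t=23s outcome=S: state=CLOSED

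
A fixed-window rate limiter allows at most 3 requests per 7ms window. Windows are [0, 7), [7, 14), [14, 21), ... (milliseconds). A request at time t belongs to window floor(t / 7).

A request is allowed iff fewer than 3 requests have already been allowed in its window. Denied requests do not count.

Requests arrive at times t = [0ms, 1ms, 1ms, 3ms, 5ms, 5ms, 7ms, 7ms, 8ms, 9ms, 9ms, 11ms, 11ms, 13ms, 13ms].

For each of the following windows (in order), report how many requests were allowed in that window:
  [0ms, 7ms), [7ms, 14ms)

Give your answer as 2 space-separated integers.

Answer: 3 3

Derivation:
Processing requests:
  req#1 t=0ms (window 0): ALLOW
  req#2 t=1ms (window 0): ALLOW
  req#3 t=1ms (window 0): ALLOW
  req#4 t=3ms (window 0): DENY
  req#5 t=5ms (window 0): DENY
  req#6 t=5ms (window 0): DENY
  req#7 t=7ms (window 1): ALLOW
  req#8 t=7ms (window 1): ALLOW
  req#9 t=8ms (window 1): ALLOW
  req#10 t=9ms (window 1): DENY
  req#11 t=9ms (window 1): DENY
  req#12 t=11ms (window 1): DENY
  req#13 t=11ms (window 1): DENY
  req#14 t=13ms (window 1): DENY
  req#15 t=13ms (window 1): DENY

Allowed counts by window: 3 3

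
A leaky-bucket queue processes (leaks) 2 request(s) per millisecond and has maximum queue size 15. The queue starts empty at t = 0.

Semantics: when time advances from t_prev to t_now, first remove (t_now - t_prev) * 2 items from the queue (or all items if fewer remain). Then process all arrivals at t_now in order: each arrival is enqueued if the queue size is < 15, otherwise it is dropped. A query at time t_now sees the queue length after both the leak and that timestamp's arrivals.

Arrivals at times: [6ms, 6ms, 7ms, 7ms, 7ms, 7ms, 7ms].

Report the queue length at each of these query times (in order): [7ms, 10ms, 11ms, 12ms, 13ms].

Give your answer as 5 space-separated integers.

Answer: 5 0 0 0 0

Derivation:
Queue lengths at query times:
  query t=7ms: backlog = 5
  query t=10ms: backlog = 0
  query t=11ms: backlog = 0
  query t=12ms: backlog = 0
  query t=13ms: backlog = 0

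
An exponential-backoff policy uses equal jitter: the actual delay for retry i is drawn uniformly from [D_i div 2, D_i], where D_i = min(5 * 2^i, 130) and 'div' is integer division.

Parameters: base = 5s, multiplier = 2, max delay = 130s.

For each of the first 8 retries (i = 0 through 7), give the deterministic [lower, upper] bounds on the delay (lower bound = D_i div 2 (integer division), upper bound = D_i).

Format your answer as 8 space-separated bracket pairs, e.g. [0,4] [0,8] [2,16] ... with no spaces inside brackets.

Computing bounds per retry:
  i=0: D_i=min(5*2^0,130)=5, bounds=[2,5]
  i=1: D_i=min(5*2^1,130)=10, bounds=[5,10]
  i=2: D_i=min(5*2^2,130)=20, bounds=[10,20]
  i=3: D_i=min(5*2^3,130)=40, bounds=[20,40]
  i=4: D_i=min(5*2^4,130)=80, bounds=[40,80]
  i=5: D_i=min(5*2^5,130)=130, bounds=[65,130]
  i=6: D_i=min(5*2^6,130)=130, bounds=[65,130]
  i=7: D_i=min(5*2^7,130)=130, bounds=[65,130]

Answer: [2,5] [5,10] [10,20] [20,40] [40,80] [65,130] [65,130] [65,130]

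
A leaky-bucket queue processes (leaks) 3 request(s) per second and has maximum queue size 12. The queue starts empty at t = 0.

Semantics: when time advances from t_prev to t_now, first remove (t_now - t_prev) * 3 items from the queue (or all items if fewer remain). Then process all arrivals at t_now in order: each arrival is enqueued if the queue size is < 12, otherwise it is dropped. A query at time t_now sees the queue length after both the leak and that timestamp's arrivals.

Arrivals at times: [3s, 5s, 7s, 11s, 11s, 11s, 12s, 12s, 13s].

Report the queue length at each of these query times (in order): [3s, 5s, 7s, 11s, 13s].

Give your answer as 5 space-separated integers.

Answer: 1 1 1 3 1

Derivation:
Queue lengths at query times:
  query t=3s: backlog = 1
  query t=5s: backlog = 1
  query t=7s: backlog = 1
  query t=11s: backlog = 3
  query t=13s: backlog = 1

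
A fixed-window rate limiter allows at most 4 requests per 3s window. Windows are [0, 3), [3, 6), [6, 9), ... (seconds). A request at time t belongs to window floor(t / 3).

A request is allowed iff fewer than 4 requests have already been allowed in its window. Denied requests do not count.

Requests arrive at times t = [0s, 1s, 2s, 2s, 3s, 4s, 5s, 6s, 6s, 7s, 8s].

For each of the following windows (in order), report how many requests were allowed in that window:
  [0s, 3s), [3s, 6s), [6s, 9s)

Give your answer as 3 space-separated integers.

Processing requests:
  req#1 t=0s (window 0): ALLOW
  req#2 t=1s (window 0): ALLOW
  req#3 t=2s (window 0): ALLOW
  req#4 t=2s (window 0): ALLOW
  req#5 t=3s (window 1): ALLOW
  req#6 t=4s (window 1): ALLOW
  req#7 t=5s (window 1): ALLOW
  req#8 t=6s (window 2): ALLOW
  req#9 t=6s (window 2): ALLOW
  req#10 t=7s (window 2): ALLOW
  req#11 t=8s (window 2): ALLOW

Allowed counts by window: 4 3 4

Answer: 4 3 4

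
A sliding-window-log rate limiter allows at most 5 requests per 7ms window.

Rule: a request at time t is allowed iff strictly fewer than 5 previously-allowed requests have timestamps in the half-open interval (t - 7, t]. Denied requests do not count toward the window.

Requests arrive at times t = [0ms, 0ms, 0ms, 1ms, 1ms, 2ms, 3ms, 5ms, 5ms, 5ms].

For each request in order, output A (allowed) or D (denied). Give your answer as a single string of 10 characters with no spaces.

Tracking allowed requests in the window:
  req#1 t=0ms: ALLOW
  req#2 t=0ms: ALLOW
  req#3 t=0ms: ALLOW
  req#4 t=1ms: ALLOW
  req#5 t=1ms: ALLOW
  req#6 t=2ms: DENY
  req#7 t=3ms: DENY
  req#8 t=5ms: DENY
  req#9 t=5ms: DENY
  req#10 t=5ms: DENY

Answer: AAAAADDDDD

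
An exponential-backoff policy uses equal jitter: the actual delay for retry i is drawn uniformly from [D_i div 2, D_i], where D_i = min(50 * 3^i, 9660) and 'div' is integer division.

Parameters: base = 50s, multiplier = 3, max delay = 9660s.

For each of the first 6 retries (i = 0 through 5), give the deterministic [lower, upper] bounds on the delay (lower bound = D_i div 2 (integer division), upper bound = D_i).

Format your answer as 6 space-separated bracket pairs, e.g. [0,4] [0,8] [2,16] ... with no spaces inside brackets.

Answer: [25,50] [75,150] [225,450] [675,1350] [2025,4050] [4830,9660]

Derivation:
Computing bounds per retry:
  i=0: D_i=min(50*3^0,9660)=50, bounds=[25,50]
  i=1: D_i=min(50*3^1,9660)=150, bounds=[75,150]
  i=2: D_i=min(50*3^2,9660)=450, bounds=[225,450]
  i=3: D_i=min(50*3^3,9660)=1350, bounds=[675,1350]
  i=4: D_i=min(50*3^4,9660)=4050, bounds=[2025,4050]
  i=5: D_i=min(50*3^5,9660)=9660, bounds=[4830,9660]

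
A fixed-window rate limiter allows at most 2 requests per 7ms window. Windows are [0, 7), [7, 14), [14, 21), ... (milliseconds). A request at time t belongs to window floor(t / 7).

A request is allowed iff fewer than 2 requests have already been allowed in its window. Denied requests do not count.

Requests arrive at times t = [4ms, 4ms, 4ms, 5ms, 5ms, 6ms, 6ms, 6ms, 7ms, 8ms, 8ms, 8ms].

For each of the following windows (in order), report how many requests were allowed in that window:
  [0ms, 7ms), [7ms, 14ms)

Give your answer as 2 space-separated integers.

Processing requests:
  req#1 t=4ms (window 0): ALLOW
  req#2 t=4ms (window 0): ALLOW
  req#3 t=4ms (window 0): DENY
  req#4 t=5ms (window 0): DENY
  req#5 t=5ms (window 0): DENY
  req#6 t=6ms (window 0): DENY
  req#7 t=6ms (window 0): DENY
  req#8 t=6ms (window 0): DENY
  req#9 t=7ms (window 1): ALLOW
  req#10 t=8ms (window 1): ALLOW
  req#11 t=8ms (window 1): DENY
  req#12 t=8ms (window 1): DENY

Allowed counts by window: 2 2

Answer: 2 2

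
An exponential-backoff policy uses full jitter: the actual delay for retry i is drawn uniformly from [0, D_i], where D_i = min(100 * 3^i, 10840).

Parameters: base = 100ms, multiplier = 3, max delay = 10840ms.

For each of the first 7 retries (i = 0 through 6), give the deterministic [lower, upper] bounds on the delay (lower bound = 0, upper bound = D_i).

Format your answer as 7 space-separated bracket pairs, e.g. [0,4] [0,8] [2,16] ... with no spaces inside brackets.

Computing bounds per retry:
  i=0: D_i=min(100*3^0,10840)=100, bounds=[0,100]
  i=1: D_i=min(100*3^1,10840)=300, bounds=[0,300]
  i=2: D_i=min(100*3^2,10840)=900, bounds=[0,900]
  i=3: D_i=min(100*3^3,10840)=2700, bounds=[0,2700]
  i=4: D_i=min(100*3^4,10840)=8100, bounds=[0,8100]
  i=5: D_i=min(100*3^5,10840)=10840, bounds=[0,10840]
  i=6: D_i=min(100*3^6,10840)=10840, bounds=[0,10840]

Answer: [0,100] [0,300] [0,900] [0,2700] [0,8100] [0,10840] [0,10840]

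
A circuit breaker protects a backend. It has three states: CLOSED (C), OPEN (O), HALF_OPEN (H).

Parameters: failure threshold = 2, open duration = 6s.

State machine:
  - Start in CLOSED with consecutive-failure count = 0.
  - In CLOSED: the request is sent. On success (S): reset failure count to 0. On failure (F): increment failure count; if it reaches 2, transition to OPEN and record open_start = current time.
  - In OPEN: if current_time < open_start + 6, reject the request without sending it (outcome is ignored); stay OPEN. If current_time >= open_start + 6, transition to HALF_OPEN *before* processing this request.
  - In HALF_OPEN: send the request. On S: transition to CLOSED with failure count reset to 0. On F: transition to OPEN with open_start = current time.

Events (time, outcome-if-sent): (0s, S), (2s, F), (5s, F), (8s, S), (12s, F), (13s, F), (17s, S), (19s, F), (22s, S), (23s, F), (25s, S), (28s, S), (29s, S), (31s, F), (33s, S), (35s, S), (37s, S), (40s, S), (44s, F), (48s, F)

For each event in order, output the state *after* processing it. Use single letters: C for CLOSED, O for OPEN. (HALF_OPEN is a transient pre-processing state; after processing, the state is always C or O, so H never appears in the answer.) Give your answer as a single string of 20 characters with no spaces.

Answer: CCOOOOOOOOCCCCCCCCCO

Derivation:
State after each event:
  event#1 t=0s outcome=S: state=CLOSED
  event#2 t=2s outcome=F: state=CLOSED
  event#3 t=5s outcome=F: state=OPEN
  event#4 t=8s outcome=S: state=OPEN
  event#5 t=12s outcome=F: state=OPEN
  event#6 t=13s outcome=F: state=OPEN
  event#7 t=17s outcome=S: state=OPEN
  event#8 t=19s outcome=F: state=OPEN
  event#9 t=22s outcome=S: state=OPEN
  event#10 t=23s outcome=F: state=OPEN
  event#11 t=25s outcome=S: state=CLOSED
  event#12 t=28s outcome=S: state=CLOSED
  event#13 t=29s outcome=S: state=CLOSED
  event#14 t=31s outcome=F: state=CLOSED
  event#15 t=33s outcome=S: state=CLOSED
  event#16 t=35s outcome=S: state=CLOSED
  event#17 t=37s outcome=S: state=CLOSED
  event#18 t=40s outcome=S: state=CLOSED
  event#19 t=44s outcome=F: state=CLOSED
  event#20 t=48s outcome=F: state=OPEN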